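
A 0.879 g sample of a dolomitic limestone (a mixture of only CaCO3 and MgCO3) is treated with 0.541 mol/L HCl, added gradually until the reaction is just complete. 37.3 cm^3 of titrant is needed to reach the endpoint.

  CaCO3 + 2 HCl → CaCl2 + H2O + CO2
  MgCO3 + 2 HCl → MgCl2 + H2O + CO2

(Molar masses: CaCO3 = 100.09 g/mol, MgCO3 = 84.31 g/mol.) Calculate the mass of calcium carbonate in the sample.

0.180 g

n(HCl) = 0.0373 × 0.541 = 0.0202 mol
Let x = n(CaCO3), y = n(MgCO3).
Titrant: 2x + 2y = 0.0202;  mass: 100.09x + 84.31y = 0.879
Solving, x = 1.80 × 10^-3 mol, y = 8.29 × 10^-3 mol
mass of CaCO3 = 1.80 × 10^-3 × 100.09 = 0.180 g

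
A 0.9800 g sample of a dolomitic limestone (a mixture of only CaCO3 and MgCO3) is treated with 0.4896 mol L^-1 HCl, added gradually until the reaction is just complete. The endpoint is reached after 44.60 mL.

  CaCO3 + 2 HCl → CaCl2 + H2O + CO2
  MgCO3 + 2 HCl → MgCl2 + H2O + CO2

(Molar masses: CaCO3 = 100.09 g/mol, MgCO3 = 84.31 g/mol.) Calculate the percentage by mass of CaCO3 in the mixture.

38.51 %

n(HCl) = 0.04460 × 0.4896 = 0.02184 mol
Let x = n(CaCO3), y = n(MgCO3).
Titrant: 2x + 2y = 0.02184;  mass: 100.09x + 84.31y = 0.9800
Solving, x = 3.770 × 10^-3 mol, y = 7.148 × 10^-3 mol
mass of CaCO3 = 3.770 × 10^-3 × 100.09 = 0.3774 g
% CaCO3 = 0.3774 / 0.9800 × 100 = 38.51 %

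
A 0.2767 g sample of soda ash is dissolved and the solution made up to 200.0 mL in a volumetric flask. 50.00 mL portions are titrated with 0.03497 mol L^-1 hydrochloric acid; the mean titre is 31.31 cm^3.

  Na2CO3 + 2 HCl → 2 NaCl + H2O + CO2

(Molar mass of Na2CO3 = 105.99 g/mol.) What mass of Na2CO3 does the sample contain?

n(HCl) per titration = 0.03131 × 0.03497 = 1.095 × 10^-3 mol
From the 1:2 ratio, n(Na2CO3) in each aliquot = 1/2 × 1.095 × 10^-3 = 5.475 × 10^-4 mol
n(Na2CO3) in the whole flask = 5.475 × 10^-4 × 200.0/50.00 = 2.190 × 10^-3 mol
mass of Na2CO3 = 2.190 × 10^-3 × 105.99 = 0.2321 g

0.2321 g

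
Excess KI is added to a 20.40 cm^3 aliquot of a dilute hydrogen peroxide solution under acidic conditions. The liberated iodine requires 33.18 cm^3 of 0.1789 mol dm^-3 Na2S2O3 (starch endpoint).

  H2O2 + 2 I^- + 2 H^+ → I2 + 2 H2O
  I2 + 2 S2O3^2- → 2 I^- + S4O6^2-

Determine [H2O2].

n(S2O3^2-) = 0.03318 × 0.1789 = 5.936 × 10^-3 mol
n(I2) = n(S2O3^2-)/2 = 2.968 × 10^-3 mol
n(H2O2) in the aliquot = 2.968 × 10^-3 mol (1:1 ratio)
[H2O2] = 2.968 × 10^-3 / 0.02040 = 0.1455 mol/L

0.1455 mol/L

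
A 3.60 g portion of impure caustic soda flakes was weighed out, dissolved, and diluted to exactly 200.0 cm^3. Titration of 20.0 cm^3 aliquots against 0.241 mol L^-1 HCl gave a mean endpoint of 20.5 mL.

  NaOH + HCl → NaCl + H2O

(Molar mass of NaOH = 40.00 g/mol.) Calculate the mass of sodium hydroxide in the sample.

1.98 g

n(HCl) per titration = 0.0205 × 0.241 = 4.94 × 10^-3 mol
n(NaOH) in each aliquot = 4.94 × 10^-3 mol (1:1 ratio)
n(NaOH) in the whole flask = 4.94 × 10^-3 × 200.0/20.0 = 0.0494 mol
mass of NaOH = 0.0494 × 40.00 = 1.98 g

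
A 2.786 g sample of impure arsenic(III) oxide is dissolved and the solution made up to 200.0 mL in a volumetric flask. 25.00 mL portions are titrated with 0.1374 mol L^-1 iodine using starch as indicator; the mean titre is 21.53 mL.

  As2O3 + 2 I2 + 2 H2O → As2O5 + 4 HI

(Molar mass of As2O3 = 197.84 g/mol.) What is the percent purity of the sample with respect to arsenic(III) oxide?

n(I2) per titration = 0.02153 × 0.1374 = 2.958 × 10^-3 mol
From the 1:2 ratio, n(As2O3) in each aliquot = 1/2 × 2.958 × 10^-3 = 1.479 × 10^-3 mol
n(As2O3) in the whole flask = 1.479 × 10^-3 × 200.0/25.00 = 0.01183 mol
mass of As2O3 = 0.01183 × 197.84 = 2.341 g
% As2O3 = 2.341 / 2.786 × 100 = 84.03 %

84.03 %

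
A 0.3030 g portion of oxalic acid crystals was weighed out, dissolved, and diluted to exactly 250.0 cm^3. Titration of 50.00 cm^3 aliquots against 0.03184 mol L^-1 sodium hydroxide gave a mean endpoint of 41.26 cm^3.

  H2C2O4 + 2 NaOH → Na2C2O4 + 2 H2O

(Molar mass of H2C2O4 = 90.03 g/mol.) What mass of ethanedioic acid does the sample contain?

n(NaOH) per titration = 0.04126 × 0.03184 = 1.314 × 10^-3 mol
From the 1:2 ratio, n(H2C2O4) in each aliquot = 1/2 × 1.314 × 10^-3 = 6.569 × 10^-4 mol
n(H2C2O4) in the whole flask = 6.569 × 10^-4 × 250.0/50.00 = 3.284 × 10^-3 mol
mass of H2C2O4 = 3.284 × 10^-3 × 90.03 = 0.2957 g

0.2957 g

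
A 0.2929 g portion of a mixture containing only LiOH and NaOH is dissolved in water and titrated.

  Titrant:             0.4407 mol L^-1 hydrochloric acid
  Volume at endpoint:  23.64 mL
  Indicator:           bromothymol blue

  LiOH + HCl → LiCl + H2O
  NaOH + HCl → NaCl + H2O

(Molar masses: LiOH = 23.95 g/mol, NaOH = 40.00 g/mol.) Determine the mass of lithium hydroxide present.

n(HCl) = 0.02364 × 0.4407 = 0.01042 mol
Let x = n(LiOH), y = n(NaOH).
Titrant: 1x + 1y = 0.01042;  mass: 23.95x + 40.00y = 0.2929
Solving, x = 7.715 × 10^-3 mol, y = 2.703 × 10^-3 mol
mass of LiOH = 7.715 × 10^-3 × 23.95 = 0.1848 g

0.1848 g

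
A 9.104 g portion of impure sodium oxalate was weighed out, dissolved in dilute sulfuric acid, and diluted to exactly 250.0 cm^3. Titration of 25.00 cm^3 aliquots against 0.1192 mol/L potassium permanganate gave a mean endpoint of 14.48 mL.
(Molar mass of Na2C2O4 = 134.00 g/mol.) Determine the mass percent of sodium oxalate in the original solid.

2 MnO4^- + 5 C2O4^2- + 16 H^+ → 2 Mn^2+ + 10 CO2 + 8 H2O
n(KMnO4) per titration = 0.01448 × 0.1192 = 1.726 × 10^-3 mol
From the 5:2 ratio, n(Na2C2O4) in each aliquot = 5/2 × 1.726 × 10^-3 = 4.315 × 10^-3 mol
n(Na2C2O4) in the whole flask = 4.315 × 10^-3 × 250.0/25.00 = 0.04315 mol
mass of Na2C2O4 = 0.04315 × 134.00 = 5.782 g
% Na2C2O4 = 5.782 / 9.104 × 100 = 63.51 %

63.51 %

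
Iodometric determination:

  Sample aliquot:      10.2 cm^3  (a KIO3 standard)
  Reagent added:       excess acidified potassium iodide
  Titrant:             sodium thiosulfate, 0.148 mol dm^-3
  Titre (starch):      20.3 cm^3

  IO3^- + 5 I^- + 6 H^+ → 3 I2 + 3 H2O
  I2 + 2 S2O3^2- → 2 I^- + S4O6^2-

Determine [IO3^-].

n(S2O3^2-) = 0.0203 × 0.148 = 3.00 × 10^-3 mol
n(I2) = n(S2O3^2-)/2 = 1.50 × 10^-3 mol
From the 1:3 ratio, n(IO3^-) in the aliquot = 1/3 × 1.50 × 10^-3 = 5.01 × 10^-4 mol
[IO3^-] = 5.01 × 10^-4 / 0.0102 = 0.0491 mol/L

0.0491 mol/L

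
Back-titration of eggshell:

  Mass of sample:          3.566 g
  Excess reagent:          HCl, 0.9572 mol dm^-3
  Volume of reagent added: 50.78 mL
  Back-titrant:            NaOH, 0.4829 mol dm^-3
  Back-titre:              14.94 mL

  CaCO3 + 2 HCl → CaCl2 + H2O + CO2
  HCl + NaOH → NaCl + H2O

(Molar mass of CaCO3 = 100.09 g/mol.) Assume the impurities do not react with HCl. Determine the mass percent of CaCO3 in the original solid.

n(HCl) added = 0.05078 × 0.9572 = 0.04861 mol
n(NaOH) used in back-titration = 0.01494 × 0.4829 = 7.215 × 10^-3 mol
n(HCl) left over = 7.215 × 10^-3 mol (1:1 ratio)
n(HCl) consumed by analyte = 0.04861 − 7.215 × 10^-3 = 0.04139 mol
From the 1:2 ratio, n(CaCO3) = 1/2 × 0.04139 = 0.02070 mol
mass of CaCO3 = 0.02070 × 100.09 = 2.071 g
% CaCO3 = 2.071 / 3.566 × 100 = 58.09 %

58.09 %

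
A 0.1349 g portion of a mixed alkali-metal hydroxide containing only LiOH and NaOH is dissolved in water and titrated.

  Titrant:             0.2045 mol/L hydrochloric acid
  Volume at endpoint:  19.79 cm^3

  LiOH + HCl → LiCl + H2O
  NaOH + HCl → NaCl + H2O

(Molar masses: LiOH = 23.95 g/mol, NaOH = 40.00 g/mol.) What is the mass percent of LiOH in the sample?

n(HCl) = 0.01979 × 0.2045 = 4.047 × 10^-3 mol
Let x = n(LiOH), y = n(NaOH).
Titrant: 1x + 1y = 4.047 × 10^-3;  mass: 23.95x + 40.00y = 0.1349
Solving, x = 1.681 × 10^-3 mol, y = 2.366 × 10^-3 mol
mass of LiOH = 1.681 × 10^-3 × 23.95 = 0.04026 g
% LiOH = 0.04026 / 0.1349 × 100 = 29.85 %

29.85 %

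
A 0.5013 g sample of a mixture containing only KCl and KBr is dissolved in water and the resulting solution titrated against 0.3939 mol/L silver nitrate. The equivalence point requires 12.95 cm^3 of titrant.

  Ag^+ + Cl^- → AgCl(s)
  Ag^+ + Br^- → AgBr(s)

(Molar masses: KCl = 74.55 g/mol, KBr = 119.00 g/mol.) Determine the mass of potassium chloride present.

n(AgNO3) = 0.01295 × 0.3939 = 5.101 × 10^-3 mol
Let x = n(KCl), y = n(KBr).
Titrant: 1x + 1y = 5.101 × 10^-3;  mass: 74.55x + 119.00y = 0.5013
Solving, x = 2.378 × 10^-3 mol, y = 2.723 × 10^-3 mol
mass of KCl = 2.378 × 10^-3 × 74.55 = 0.1773 g

0.1773 g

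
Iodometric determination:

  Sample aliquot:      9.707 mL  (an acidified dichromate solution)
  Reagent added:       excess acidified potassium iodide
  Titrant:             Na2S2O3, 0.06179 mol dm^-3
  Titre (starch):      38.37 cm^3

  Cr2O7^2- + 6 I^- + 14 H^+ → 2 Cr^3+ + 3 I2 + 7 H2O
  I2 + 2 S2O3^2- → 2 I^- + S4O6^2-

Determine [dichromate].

0.04071 mol/L

n(S2O3^2-) = 0.03837 × 0.06179 = 2.371 × 10^-3 mol
n(I2) = n(S2O3^2-)/2 = 1.185 × 10^-3 mol
From the 1:3 ratio, n(Cr2O7^2-) in the aliquot = 1/3 × 1.185 × 10^-3 = 3.951 × 10^-4 mol
[Cr2O7^2-] = 3.951 × 10^-4 / 0.009707 = 0.04071 mol/L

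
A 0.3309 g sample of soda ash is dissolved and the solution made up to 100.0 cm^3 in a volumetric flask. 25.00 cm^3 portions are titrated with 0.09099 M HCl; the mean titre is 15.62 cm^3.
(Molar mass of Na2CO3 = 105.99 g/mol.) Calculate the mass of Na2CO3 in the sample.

0.3013 g

Na2CO3 + 2 HCl → 2 NaCl + H2O + CO2
n(HCl) per titration = 0.01562 × 0.09099 = 1.421 × 10^-3 mol
From the 1:2 ratio, n(Na2CO3) in each aliquot = 1/2 × 1.421 × 10^-3 = 7.106 × 10^-4 mol
n(Na2CO3) in the whole flask = 7.106 × 10^-4 × 100.0/25.00 = 2.843 × 10^-3 mol
mass of Na2CO3 = 2.843 × 10^-3 × 105.99 = 0.3013 g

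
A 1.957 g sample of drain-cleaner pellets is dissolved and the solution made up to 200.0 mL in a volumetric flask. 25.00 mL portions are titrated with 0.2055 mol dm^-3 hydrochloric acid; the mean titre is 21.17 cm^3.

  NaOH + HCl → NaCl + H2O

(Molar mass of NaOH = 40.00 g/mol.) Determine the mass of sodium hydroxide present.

n(HCl) per titration = 0.02117 × 0.2055 = 4.350 × 10^-3 mol
n(NaOH) in each aliquot = 4.350 × 10^-3 mol (1:1 ratio)
n(NaOH) in the whole flask = 4.350 × 10^-3 × 200.0/25.00 = 0.03480 mol
mass of NaOH = 0.03480 × 40.00 = 1.392 g

1.392 g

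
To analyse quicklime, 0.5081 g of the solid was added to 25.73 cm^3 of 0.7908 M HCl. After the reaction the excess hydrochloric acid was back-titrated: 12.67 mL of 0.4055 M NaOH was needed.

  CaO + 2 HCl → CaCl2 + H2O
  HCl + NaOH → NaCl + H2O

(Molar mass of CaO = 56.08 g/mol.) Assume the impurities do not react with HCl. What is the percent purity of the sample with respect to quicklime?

83.94 %

n(HCl) added = 0.02573 × 0.7908 = 0.02035 mol
n(NaOH) used in back-titration = 0.01267 × 0.4055 = 5.138 × 10^-3 mol
n(HCl) left over = 5.138 × 10^-3 mol (1:1 ratio)
n(HCl) consumed by analyte = 0.02035 − 5.138 × 10^-3 = 0.01521 mol
From the 1:2 ratio, n(CaO) = 1/2 × 0.01521 = 7.605 × 10^-3 mol
mass of CaO = 7.605 × 10^-3 × 56.08 = 0.4265 g
% CaO = 0.4265 / 0.5081 × 100 = 83.94 %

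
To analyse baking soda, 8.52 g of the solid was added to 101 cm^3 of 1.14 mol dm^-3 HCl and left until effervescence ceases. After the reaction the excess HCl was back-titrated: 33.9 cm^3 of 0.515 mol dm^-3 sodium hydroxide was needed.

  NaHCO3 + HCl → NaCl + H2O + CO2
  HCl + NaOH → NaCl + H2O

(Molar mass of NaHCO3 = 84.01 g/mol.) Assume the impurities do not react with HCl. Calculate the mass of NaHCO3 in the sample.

n(HCl) added = 0.101 × 1.14 = 0.115 mol
n(NaOH) used in back-titration = 0.0339 × 0.515 = 0.0175 mol
n(HCl) left over = 0.0175 mol (1:1 ratio)
n(HCl) consumed by analyte = 0.115 − 0.0175 = 0.0977 mol
n(NaHCO3) = 0.0977 mol (1:1 ratio)
mass of NaHCO3 = 0.0977 × 84.01 = 8.21 g

8.21 g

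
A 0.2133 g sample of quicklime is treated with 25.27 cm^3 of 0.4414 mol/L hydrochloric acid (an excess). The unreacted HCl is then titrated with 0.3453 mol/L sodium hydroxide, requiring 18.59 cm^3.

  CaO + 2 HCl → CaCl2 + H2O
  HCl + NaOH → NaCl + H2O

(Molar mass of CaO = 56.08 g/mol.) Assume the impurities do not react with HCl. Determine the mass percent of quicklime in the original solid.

62.25 %

n(HCl) added = 0.02527 × 0.4414 = 0.01115 mol
n(NaOH) used in back-titration = 0.01859 × 0.3453 = 6.419 × 10^-3 mol
n(HCl) left over = 6.419 × 10^-3 mol (1:1 ratio)
n(HCl) consumed by analyte = 0.01115 − 6.419 × 10^-3 = 4.735 × 10^-3 mol
From the 1:2 ratio, n(CaO) = 1/2 × 4.735 × 10^-3 = 2.368 × 10^-3 mol
mass of CaO = 2.368 × 10^-3 × 56.08 = 0.1328 g
% CaO = 0.1328 / 0.2133 × 100 = 62.25 %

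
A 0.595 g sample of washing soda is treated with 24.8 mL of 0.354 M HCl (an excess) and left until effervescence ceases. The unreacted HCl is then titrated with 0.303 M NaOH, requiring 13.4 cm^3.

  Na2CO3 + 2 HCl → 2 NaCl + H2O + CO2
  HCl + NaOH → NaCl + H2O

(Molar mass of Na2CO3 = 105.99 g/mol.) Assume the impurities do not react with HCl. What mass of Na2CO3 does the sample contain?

n(HCl) added = 0.0248 × 0.354 = 8.78 × 10^-3 mol
n(NaOH) used in back-titration = 0.0134 × 0.303 = 4.06 × 10^-3 mol
n(HCl) left over = 4.06 × 10^-3 mol (1:1 ratio)
n(HCl) consumed by analyte = 8.78 × 10^-3 − 4.06 × 10^-3 = 4.72 × 10^-3 mol
From the 1:2 ratio, n(Na2CO3) = 1/2 × 4.72 × 10^-3 = 2.36 × 10^-3 mol
mass of Na2CO3 = 2.36 × 10^-3 × 105.99 = 0.250 g

0.250 g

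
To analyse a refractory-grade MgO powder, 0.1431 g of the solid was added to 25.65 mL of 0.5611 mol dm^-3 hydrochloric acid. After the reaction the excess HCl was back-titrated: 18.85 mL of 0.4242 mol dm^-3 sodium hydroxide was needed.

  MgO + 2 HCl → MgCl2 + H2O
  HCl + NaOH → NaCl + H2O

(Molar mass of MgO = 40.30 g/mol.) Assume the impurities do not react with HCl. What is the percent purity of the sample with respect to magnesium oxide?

90.06 %

n(HCl) added = 0.02565 × 0.5611 = 0.01439 mol
n(NaOH) used in back-titration = 0.01885 × 0.4242 = 7.996 × 10^-3 mol
n(HCl) left over = 7.996 × 10^-3 mol (1:1 ratio)
n(HCl) consumed by analyte = 0.01439 − 7.996 × 10^-3 = 6.396 × 10^-3 mol
From the 1:2 ratio, n(MgO) = 1/2 × 6.396 × 10^-3 = 3.198 × 10^-3 mol
mass of MgO = 3.198 × 10^-3 × 40.30 = 0.1289 g
% MgO = 0.1289 / 0.1431 × 100 = 90.06 %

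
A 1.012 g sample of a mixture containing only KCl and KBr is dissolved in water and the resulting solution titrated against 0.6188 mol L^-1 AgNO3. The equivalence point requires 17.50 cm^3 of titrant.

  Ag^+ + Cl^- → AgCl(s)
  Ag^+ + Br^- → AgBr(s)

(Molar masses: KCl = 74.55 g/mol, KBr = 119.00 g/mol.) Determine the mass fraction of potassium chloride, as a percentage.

n(AgNO3) = 0.01750 × 0.6188 = 0.01083 mol
Let x = n(KCl), y = n(KBr).
Titrant: 1x + 1y = 0.01083;  mass: 74.55x + 119.00y = 1.012
Solving, x = 6.224 × 10^-3 mol, y = 4.605 × 10^-3 mol
mass of KCl = 6.224 × 10^-3 × 74.55 = 0.4640 g
% KCl = 0.4640 / 1.012 × 100 = 45.85 %

45.85 %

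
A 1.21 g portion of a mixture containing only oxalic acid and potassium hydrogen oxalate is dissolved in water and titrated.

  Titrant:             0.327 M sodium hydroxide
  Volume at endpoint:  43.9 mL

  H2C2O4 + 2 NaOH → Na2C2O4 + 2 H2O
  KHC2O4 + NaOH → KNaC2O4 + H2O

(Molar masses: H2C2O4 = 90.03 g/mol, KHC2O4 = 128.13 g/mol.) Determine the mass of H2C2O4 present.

n(NaOH) = 0.0439 × 0.327 = 0.0144 mol
Let x = n(H2C2O4), y = n(KHC2O4).
Titrant: 2x + 1y = 0.0144;  mass: 90.03x + 128.13y = 1.21
Solving, x = 3.79 × 10^-3 mol, y = 6.78 × 10^-3 mol
mass of H2C2O4 = 3.79 × 10^-3 × 90.03 = 0.341 g

0.341 g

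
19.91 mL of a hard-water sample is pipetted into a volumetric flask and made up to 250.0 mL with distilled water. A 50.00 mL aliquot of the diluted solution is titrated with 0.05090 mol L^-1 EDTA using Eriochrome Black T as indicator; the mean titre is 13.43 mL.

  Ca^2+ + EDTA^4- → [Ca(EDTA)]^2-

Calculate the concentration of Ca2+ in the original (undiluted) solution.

n(EDTA) = 0.01343 × 0.05090 = 6.836 × 10^-4 mol
n(Ca2+) in the aliquot = 6.836 × 10^-4 mol (1:1 ratio)
[Ca2+]_dilute = 6.836 × 10^-4 / 0.05000 = 0.01367 mol/L
Dilution factor = 250.0 / 19.91 = 12.56
[Ca2+]_stock = 0.01367 × 12.56 = 0.1717 mol/L

0.1717 mol/L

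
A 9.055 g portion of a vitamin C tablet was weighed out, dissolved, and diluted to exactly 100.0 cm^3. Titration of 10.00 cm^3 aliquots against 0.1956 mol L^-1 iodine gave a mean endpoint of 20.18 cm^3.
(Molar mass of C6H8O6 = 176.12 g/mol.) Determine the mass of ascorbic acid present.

C6H8O6 + I2 → C6H6O6 + 2 HI
n(I2) per titration = 0.02018 × 0.1956 = 3.947 × 10^-3 mol
n(C6H8O6) in each aliquot = 3.947 × 10^-3 mol (1:1 ratio)
n(C6H8O6) in the whole flask = 3.947 × 10^-3 × 100.0/10.00 = 0.03947 mol
mass of C6H8O6 = 0.03947 × 176.12 = 6.952 g

6.952 g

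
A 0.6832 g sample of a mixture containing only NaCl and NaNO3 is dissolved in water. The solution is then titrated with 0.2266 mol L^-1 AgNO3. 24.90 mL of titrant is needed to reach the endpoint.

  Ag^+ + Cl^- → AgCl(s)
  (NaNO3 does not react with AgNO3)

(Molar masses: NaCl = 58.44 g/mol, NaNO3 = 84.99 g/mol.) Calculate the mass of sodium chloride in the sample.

n(AgNO3) = 0.02490 × 0.2266 = 5.642 × 10^-3 mol
Let x = n(NaCl), y = n(NaNO3).
Titrant: 1x = 5.642 × 10^-3;  mass: 58.44x + 84.99y = 0.6832
Solving, x = 5.642 × 10^-3 mol, y = 4.159 × 10^-3 mol
mass of NaCl = 5.642 × 10^-3 × 58.44 = 0.3297 g

0.3297 g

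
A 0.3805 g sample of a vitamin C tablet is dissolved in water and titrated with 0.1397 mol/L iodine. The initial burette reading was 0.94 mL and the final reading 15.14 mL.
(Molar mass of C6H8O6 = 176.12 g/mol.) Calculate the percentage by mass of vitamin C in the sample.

C6H8O6 + I2 → C6H6O6 + 2 HI
n(I2) = 0.01420 L × 0.1397 mol/L = 1.984 × 10^-3 mol
n(C6H8O6) = 1.984 × 10^-3 mol (1:1 ratio)
mass of C6H8O6 = 1.984 × 10^-3 × 176.12 g/mol = 0.3494 g
% C6H8O6 = 0.3494 / 0.3805 × 100 = 91.82 %

91.82 %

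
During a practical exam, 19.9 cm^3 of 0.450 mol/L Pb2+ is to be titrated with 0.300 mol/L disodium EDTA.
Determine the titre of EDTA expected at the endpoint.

29.8 mL

Pb^2+ + EDTA^4- → [Pb(EDTA)]^2-
n(Pb2+) = 0.0199 L × 0.450 mol/L = 8.96 × 10^-3 mol
n(EDTA) = 8.96 × 10^-3 mol (1:1 stoichiometry)
V(EDTA) = 8.96 × 10^-3 mol / 0.300 mol/L = 0.0298 L = 29.8 mL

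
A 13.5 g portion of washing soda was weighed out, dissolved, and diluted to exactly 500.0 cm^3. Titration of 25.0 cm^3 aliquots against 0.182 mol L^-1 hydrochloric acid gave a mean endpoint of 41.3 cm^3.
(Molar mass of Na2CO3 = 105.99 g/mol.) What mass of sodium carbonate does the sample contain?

Na2CO3 + 2 HCl → 2 NaCl + H2O + CO2
n(HCl) per titration = 0.0413 × 0.182 = 7.52 × 10^-3 mol
From the 1:2 ratio, n(Na2CO3) in each aliquot = 1/2 × 7.52 × 10^-3 = 3.76 × 10^-3 mol
n(Na2CO3) in the whole flask = 3.76 × 10^-3 × 500.0/25.0 = 0.0752 mol
mass of Na2CO3 = 0.0752 × 105.99 = 7.97 g

7.97 g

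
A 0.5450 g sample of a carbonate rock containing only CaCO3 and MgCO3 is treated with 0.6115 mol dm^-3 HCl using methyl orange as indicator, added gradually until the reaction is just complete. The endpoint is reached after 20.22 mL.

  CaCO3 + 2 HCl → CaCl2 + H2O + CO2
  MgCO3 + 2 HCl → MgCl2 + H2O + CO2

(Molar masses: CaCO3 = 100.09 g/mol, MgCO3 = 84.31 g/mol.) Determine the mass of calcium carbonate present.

n(HCl) = 0.02022 × 0.6115 = 0.01236 mol
Let x = n(CaCO3), y = n(MgCO3).
Titrant: 2x + 2y = 0.01236;  mass: 100.09x + 84.31y = 0.5450
Solving, x = 1.507 × 10^-3 mol, y = 4.676 × 10^-3 mol
mass of CaCO3 = 1.507 × 10^-3 × 100.09 = 0.1508 g

0.1508 g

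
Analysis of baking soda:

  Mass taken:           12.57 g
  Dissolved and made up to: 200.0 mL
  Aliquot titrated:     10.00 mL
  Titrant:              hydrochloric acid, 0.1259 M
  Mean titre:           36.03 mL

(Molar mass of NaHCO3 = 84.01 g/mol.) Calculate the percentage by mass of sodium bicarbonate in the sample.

60.63 %

NaHCO3 + HCl → NaCl + H2O + CO2
n(HCl) per titration = 0.03603 × 0.1259 = 4.536 × 10^-3 mol
n(NaHCO3) in each aliquot = 4.536 × 10^-3 mol (1:1 ratio)
n(NaHCO3) in the whole flask = 4.536 × 10^-3 × 200.0/10.00 = 0.09072 mol
mass of NaHCO3 = 0.09072 × 84.01 = 7.622 g
% NaHCO3 = 7.622 / 12.57 × 100 = 60.63 %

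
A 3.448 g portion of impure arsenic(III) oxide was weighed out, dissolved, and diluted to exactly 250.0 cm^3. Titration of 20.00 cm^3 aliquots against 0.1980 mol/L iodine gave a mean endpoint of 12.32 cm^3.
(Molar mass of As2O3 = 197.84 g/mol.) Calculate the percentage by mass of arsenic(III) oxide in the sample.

As2O3 + 2 I2 + 2 H2O → As2O5 + 4 HI
n(I2) per titration = 0.01232 × 0.1980 = 2.439 × 10^-3 mol
From the 1:2 ratio, n(As2O3) in each aliquot = 1/2 × 2.439 × 10^-3 = 1.220 × 10^-3 mol
n(As2O3) in the whole flask = 1.220 × 10^-3 × 250.0/20.00 = 0.01525 mol
mass of As2O3 = 0.01525 × 197.84 = 3.016 g
% As2O3 = 3.016 / 3.448 × 100 = 87.48 %

87.48 %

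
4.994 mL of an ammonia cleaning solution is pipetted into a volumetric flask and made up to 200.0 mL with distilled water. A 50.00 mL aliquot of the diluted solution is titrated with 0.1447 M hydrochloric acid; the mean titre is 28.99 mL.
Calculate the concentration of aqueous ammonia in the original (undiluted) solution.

3.360 M

NH3 + HCl → NH4Cl
n(HCl) = 0.02899 × 0.1447 = 4.195 × 10^-3 mol
n(NH3) in the aliquot = 4.195 × 10^-3 mol (1:1 ratio)
[NH3]_dilute = 4.195 × 10^-3 / 0.05000 = 0.08390 mol/L
Dilution factor = 200.0 / 4.994 = 40.05
[NH3]_stock = 0.08390 × 40.05 = 3.360 mol/L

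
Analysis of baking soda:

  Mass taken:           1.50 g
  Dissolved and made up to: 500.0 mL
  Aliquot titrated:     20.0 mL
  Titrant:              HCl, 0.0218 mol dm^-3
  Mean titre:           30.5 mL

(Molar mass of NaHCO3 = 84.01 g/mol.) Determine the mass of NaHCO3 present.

1.40 g

NaHCO3 + HCl → NaCl + H2O + CO2
n(HCl) per titration = 0.0305 × 0.0218 = 6.65 × 10^-4 mol
n(NaHCO3) in each aliquot = 6.65 × 10^-4 mol (1:1 ratio)
n(NaHCO3) in the whole flask = 6.65 × 10^-4 × 500.0/20.0 = 0.0166 mol
mass of NaHCO3 = 0.0166 × 84.01 = 1.40 g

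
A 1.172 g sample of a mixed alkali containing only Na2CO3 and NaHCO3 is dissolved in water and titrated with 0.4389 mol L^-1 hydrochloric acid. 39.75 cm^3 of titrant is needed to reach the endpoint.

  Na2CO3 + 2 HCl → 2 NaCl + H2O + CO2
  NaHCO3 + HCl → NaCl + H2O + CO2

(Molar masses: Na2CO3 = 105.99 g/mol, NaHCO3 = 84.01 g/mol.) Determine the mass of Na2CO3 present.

n(HCl) = 0.03975 × 0.4389 = 0.01745 mol
Let x = n(Na2CO3), y = n(NaHCO3).
Titrant: 2x + 1y = 0.01745;  mass: 105.99x + 84.01y = 1.172
Solving, x = 4.734 × 10^-3 mol, y = 7.978 × 10^-3 mol
mass of Na2CO3 = 4.734 × 10^-3 × 105.99 = 0.5018 g

0.5018 g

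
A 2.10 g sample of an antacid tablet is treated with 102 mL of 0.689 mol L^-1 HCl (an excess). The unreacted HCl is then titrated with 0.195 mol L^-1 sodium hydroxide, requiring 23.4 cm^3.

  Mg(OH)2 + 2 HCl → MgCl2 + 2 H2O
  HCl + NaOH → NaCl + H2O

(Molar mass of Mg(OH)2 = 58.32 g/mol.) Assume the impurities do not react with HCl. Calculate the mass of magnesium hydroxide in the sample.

1.92 g

n(HCl) added = 0.102 × 0.689 = 0.0703 mol
n(NaOH) used in back-titration = 0.0234 × 0.195 = 4.56 × 10^-3 mol
n(HCl) left over = 4.56 × 10^-3 mol (1:1 ratio)
n(HCl) consumed by analyte = 0.0703 − 4.56 × 10^-3 = 0.0657 mol
From the 1:2 ratio, n(Mg(OH)2) = 1/2 × 0.0657 = 0.0329 mol
mass of Mg(OH)2 = 0.0329 × 58.32 = 1.92 g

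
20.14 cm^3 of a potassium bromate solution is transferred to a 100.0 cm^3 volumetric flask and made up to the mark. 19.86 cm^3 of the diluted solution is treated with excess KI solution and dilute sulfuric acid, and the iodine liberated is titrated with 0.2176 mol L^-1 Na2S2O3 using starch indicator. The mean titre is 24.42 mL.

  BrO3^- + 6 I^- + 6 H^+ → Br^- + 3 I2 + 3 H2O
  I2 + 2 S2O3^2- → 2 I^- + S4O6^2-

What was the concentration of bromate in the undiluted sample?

0.2214 mol/L

n(S2O3^2-) = 0.02442 × 0.2176 = 5.314 × 10^-3 mol
n(I2) = n(S2O3^2-)/2 = 2.657 × 10^-3 mol
From the 1:3 ratio, n(BrO3^-) in the aliquot = 1/3 × 2.657 × 10^-3 = 8.856 × 10^-4 mol
[BrO3^-]_dilute = 8.856 × 10^-4 / 0.01986 = 0.04459 mol/L
[BrO3^-]_original = 0.04459 × 100.0/20.14 = 0.2214 mol/L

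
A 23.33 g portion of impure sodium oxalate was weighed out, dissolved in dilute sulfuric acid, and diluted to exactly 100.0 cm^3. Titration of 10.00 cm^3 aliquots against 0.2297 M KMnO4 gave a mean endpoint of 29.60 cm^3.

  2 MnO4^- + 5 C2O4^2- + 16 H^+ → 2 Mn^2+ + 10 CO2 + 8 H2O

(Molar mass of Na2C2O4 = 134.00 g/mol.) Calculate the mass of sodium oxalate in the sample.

n(KMnO4) per titration = 0.02960 × 0.2297 = 6.799 × 10^-3 mol
From the 5:2 ratio, n(Na2C2O4) in each aliquot = 5/2 × 6.799 × 10^-3 = 0.01700 mol
n(Na2C2O4) in the whole flask = 0.01700 × 100.0/10.00 = 0.1700 mol
mass of Na2C2O4 = 0.1700 × 134.00 = 22.78 g

22.78 g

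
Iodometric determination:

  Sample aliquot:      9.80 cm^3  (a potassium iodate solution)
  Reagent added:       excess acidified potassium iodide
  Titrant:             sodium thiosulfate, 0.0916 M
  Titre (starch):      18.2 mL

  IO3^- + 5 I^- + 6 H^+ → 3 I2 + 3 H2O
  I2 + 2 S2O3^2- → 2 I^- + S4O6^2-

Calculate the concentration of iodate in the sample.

0.0284 M

n(S2O3^2-) = 0.0182 × 0.0916 = 1.67 × 10^-3 mol
n(I2) = n(S2O3^2-)/2 = 8.34 × 10^-4 mol
From the 1:3 ratio, n(IO3^-) in the aliquot = 1/3 × 8.34 × 10^-4 = 2.78 × 10^-4 mol
[IO3^-] = 2.78 × 10^-4 / 0.00980 = 0.0284 mol/L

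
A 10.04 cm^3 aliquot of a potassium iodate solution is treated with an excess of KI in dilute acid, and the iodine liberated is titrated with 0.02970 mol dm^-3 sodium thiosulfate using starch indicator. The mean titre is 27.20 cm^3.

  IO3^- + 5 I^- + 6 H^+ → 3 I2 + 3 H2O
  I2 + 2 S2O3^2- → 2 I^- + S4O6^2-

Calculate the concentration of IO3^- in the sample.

n(S2O3^2-) = 0.02720 × 0.02970 = 8.078 × 10^-4 mol
n(I2) = n(S2O3^2-)/2 = 4.039 × 10^-4 mol
From the 1:3 ratio, n(IO3^-) in the aliquot = 1/3 × 4.039 × 10^-4 = 1.346 × 10^-4 mol
[IO3^-] = 1.346 × 10^-4 / 0.01004 = 0.01341 mol/L

0.01341 mol/L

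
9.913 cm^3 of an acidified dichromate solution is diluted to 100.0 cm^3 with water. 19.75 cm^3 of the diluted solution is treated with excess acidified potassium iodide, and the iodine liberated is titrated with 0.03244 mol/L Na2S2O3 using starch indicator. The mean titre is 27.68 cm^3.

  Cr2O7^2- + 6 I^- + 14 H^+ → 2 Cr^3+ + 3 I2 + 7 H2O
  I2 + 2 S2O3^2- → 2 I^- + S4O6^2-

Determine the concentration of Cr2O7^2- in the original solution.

n(S2O3^2-) = 0.02768 × 0.03244 = 8.979 × 10^-4 mol
n(I2) = n(S2O3^2-)/2 = 4.490 × 10^-4 mol
From the 1:3 ratio, n(Cr2O7^2-) in the aliquot = 1/3 × 4.490 × 10^-4 = 1.497 × 10^-4 mol
[Cr2O7^2-]_dilute = 1.497 × 10^-4 / 0.01975 = 0.007578 mol/L
[Cr2O7^2-]_original = 0.007578 × 100.0/9.913 = 0.07644 mol/L

0.07644 mol/L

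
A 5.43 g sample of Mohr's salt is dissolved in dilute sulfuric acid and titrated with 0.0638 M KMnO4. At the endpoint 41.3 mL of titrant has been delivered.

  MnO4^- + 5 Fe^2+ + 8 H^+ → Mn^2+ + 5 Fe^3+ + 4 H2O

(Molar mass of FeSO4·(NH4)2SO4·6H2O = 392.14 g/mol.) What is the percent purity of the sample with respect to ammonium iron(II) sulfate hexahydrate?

n(KMnO4) = 0.0413 L × 0.0638 mol/L = 2.63 × 10^-3 mol
From the 5:1 ratio, n(FeSO4·(NH4)2SO4·6H2O) = 5/1 × 2.63 × 10^-3 = 0.0132 mol
mass of FeSO4·(NH4)2SO4·6H2O = 0.0132 × 392.14 g/mol = 5.17 g
% FeSO4·(NH4)2SO4·6H2O = 5.17 / 5.43 × 100 = 95.1 %

95.1 %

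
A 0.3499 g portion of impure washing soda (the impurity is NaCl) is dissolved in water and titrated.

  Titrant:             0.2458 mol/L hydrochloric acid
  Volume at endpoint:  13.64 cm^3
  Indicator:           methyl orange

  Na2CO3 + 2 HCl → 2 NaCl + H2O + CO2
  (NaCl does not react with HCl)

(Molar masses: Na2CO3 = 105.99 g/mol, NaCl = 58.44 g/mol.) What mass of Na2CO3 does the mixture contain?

0.1777 g

n(HCl) = 0.01364 × 0.2458 = 3.353 × 10^-3 mol
Let x = n(Na2CO3), y = n(NaCl).
Titrant: 2x = 3.353 × 10^-3;  mass: 105.99x + 58.44y = 0.3499
Solving, x = 1.676 × 10^-3 mol, y = 2.947 × 10^-3 mol
mass of Na2CO3 = 1.676 × 10^-3 × 105.99 = 0.1777 g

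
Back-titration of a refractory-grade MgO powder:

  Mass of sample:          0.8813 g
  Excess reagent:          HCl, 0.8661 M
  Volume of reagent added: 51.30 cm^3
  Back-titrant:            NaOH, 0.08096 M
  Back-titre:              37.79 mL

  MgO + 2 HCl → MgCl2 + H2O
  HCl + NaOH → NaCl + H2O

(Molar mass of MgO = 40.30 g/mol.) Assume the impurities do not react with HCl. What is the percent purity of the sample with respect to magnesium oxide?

n(HCl) added = 0.05130 × 0.8661 = 0.04443 mol
n(NaOH) used in back-titration = 0.03779 × 0.08096 = 3.059 × 10^-3 mol
n(HCl) left over = 3.059 × 10^-3 mol (1:1 ratio)
n(HCl) consumed by analyte = 0.04443 − 3.059 × 10^-3 = 0.04137 mol
From the 1:2 ratio, n(MgO) = 1/2 × 0.04137 = 0.02069 mol
mass of MgO = 0.02069 × 40.30 = 0.8336 g
% MgO = 0.8336 / 0.8813 × 100 = 94.59 %

94.59 %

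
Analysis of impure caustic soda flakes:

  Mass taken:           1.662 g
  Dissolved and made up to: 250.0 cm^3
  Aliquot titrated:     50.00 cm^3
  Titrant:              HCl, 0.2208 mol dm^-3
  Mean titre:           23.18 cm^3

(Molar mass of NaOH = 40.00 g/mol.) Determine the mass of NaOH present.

1.024 g

NaOH + HCl → NaCl + H2O
n(HCl) per titration = 0.02318 × 0.2208 = 5.118 × 10^-3 mol
n(NaOH) in each aliquot = 5.118 × 10^-3 mol (1:1 ratio)
n(NaOH) in the whole flask = 5.118 × 10^-3 × 250.0/50.00 = 0.02559 mol
mass of NaOH = 0.02559 × 40.00 = 1.024 g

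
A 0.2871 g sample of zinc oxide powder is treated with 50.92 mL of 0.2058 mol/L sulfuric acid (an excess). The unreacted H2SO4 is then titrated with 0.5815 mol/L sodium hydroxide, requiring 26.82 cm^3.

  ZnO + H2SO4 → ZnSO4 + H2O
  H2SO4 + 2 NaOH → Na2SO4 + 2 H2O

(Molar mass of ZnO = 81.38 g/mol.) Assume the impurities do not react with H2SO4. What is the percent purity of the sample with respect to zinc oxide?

76.01 %

n(H2SO4) added = 0.05092 × 0.2058 = 0.01048 mol
n(NaOH) used in back-titration = 0.02682 × 0.5815 = 0.01560 mol
From the 1:2 ratio, n(H2SO4) left over = 1/2 × 0.01560 = 7.798 × 10^-3 mol
n(H2SO4) consumed by analyte = 0.01048 − 7.798 × 10^-3 = 2.681 × 10^-3 mol
n(ZnO) = 2.681 × 10^-3 mol (1:1 ratio)
mass of ZnO = 2.681 × 10^-3 × 81.38 = 0.2182 g
% ZnO = 0.2182 / 0.2871 × 100 = 76.01 %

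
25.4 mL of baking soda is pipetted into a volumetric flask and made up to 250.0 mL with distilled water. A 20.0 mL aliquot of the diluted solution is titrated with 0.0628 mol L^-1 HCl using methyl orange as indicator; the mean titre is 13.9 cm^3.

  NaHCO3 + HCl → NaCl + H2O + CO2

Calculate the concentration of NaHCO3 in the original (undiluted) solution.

n(HCl) = 0.0139 × 0.0628 = 8.73 × 10^-4 mol
n(NaHCO3) in the aliquot = 8.73 × 10^-4 mol (1:1 ratio)
[NaHCO3]_dilute = 8.73 × 10^-4 / 0.0200 = 0.0436 mol/L
Dilution factor = 250.0 / 25.4 = 9.843
[NaHCO3]_stock = 0.0436 × 9.843 = 0.430 mol/L

0.430 mol/L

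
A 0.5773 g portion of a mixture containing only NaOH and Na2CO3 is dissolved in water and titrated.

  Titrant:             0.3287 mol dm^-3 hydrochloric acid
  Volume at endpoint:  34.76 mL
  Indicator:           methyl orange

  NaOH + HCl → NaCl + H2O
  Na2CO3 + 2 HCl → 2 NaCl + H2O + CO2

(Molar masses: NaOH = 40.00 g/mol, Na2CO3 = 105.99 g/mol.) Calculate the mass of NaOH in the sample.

n(HCl) = 0.03476 × 0.3287 = 0.01143 mol
Let x = n(NaOH), y = n(Na2CO3).
Titrant: 1x + 2y = 0.01143;  mass: 40.00x + 105.99y = 0.5773
Solving, x = 2.170 × 10^-3 mol, y = 4.628 × 10^-3 mol
mass of NaOH = 2.170 × 10^-3 × 40.00 = 0.08680 g

0.08680 g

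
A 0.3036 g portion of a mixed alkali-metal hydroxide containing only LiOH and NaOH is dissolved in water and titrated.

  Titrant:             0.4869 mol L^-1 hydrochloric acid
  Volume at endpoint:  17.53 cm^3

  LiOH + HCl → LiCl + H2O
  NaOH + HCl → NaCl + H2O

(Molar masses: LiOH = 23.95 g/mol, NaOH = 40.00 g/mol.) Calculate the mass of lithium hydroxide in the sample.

0.05643 g

n(HCl) = 0.01753 × 0.4869 = 8.535 × 10^-3 mol
Let x = n(LiOH), y = n(NaOH).
Titrant: 1x + 1y = 8.535 × 10^-3;  mass: 23.95x + 40.00y = 0.3036
Solving, x = 2.356 × 10^-3 mol, y = 6.179 × 10^-3 mol
mass of LiOH = 2.356 × 10^-3 × 23.95 = 0.05643 g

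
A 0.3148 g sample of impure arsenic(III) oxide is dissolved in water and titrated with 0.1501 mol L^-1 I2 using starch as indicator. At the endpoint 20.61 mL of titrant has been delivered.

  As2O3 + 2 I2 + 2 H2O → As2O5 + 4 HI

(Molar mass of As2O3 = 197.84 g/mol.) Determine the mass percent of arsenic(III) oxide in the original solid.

n(I2) = 0.02061 L × 0.1501 mol/L = 3.094 × 10^-3 mol
From the 1:2 ratio, n(As2O3) = 1/2 × 3.094 × 10^-3 = 1.547 × 10^-3 mol
mass of As2O3 = 1.547 × 10^-3 × 197.84 g/mol = 0.3060 g
% As2O3 = 0.3060 / 0.3148 × 100 = 97.21 %

97.21 %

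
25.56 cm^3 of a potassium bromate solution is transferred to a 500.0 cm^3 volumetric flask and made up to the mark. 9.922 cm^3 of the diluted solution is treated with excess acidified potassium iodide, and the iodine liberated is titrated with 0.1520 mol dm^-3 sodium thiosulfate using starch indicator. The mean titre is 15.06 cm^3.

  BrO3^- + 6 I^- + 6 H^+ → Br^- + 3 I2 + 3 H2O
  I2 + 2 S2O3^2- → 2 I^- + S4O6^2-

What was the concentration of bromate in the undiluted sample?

n(S2O3^2-) = 0.01506 × 0.1520 = 2.289 × 10^-3 mol
n(I2) = n(S2O3^2-)/2 = 1.145 × 10^-3 mol
From the 1:3 ratio, n(BrO3^-) in the aliquot = 1/3 × 1.145 × 10^-3 = 3.815 × 10^-4 mol
[BrO3^-]_dilute = 3.815 × 10^-4 / 0.009922 = 0.03845 mol/L
[BrO3^-]_original = 0.03845 × 500.0/25.56 = 0.7522 mol/L

0.7522 mol/L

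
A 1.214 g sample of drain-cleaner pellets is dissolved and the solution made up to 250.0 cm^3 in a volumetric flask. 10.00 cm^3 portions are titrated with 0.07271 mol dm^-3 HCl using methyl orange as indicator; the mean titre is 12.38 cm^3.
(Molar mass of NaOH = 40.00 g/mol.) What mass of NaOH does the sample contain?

NaOH + HCl → NaCl + H2O
n(HCl) per titration = 0.01238 × 0.07271 = 9.001 × 10^-4 mol
n(NaOH) in each aliquot = 9.001 × 10^-4 mol (1:1 ratio)
n(NaOH) in the whole flask = 9.001 × 10^-4 × 250.0/10.00 = 0.02250 mol
mass of NaOH = 0.02250 × 40.00 = 0.9001 g

0.9001 g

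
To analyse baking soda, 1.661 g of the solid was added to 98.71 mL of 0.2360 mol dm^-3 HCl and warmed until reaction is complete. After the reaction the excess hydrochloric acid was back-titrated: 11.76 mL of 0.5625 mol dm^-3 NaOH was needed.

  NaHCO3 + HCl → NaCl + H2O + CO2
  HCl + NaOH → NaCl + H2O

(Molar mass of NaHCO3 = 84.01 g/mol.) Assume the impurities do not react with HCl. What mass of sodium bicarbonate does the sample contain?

1.401 g

n(HCl) added = 0.09871 × 0.2360 = 0.02330 mol
n(NaOH) used in back-titration = 0.01176 × 0.5625 = 6.615 × 10^-3 mol
n(HCl) left over = 6.615 × 10^-3 mol (1:1 ratio)
n(HCl) consumed by analyte = 0.02330 − 6.615 × 10^-3 = 0.01668 mol
n(NaHCO3) = 0.01668 mol (1:1 ratio)
mass of NaHCO3 = 0.01668 × 84.01 = 1.401 g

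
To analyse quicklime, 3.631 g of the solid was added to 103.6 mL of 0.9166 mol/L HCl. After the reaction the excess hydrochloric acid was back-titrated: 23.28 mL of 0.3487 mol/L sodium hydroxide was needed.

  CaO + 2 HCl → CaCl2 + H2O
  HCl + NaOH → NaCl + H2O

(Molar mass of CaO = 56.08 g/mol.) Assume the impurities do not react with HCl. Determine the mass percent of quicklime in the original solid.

n(HCl) added = 0.1036 × 0.9166 = 0.09496 mol
n(NaOH) used in back-titration = 0.02328 × 0.3487 = 8.118 × 10^-3 mol
n(HCl) left over = 8.118 × 10^-3 mol (1:1 ratio)
n(HCl) consumed by analyte = 0.09496 − 8.118 × 10^-3 = 0.08684 mol
From the 1:2 ratio, n(CaO) = 1/2 × 0.08684 = 0.04342 mol
mass of CaO = 0.04342 × 56.08 = 2.435 g
% CaO = 2.435 / 3.631 × 100 = 67.06 %

67.06 %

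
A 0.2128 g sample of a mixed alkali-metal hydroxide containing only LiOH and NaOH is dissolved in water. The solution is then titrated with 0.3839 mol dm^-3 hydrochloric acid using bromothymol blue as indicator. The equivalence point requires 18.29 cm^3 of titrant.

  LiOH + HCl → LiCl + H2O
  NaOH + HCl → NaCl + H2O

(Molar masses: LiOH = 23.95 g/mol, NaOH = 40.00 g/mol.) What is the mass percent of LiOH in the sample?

n(HCl) = 0.01829 × 0.3839 = 7.022 × 10^-3 mol
Let x = n(LiOH), y = n(NaOH).
Titrant: 1x + 1y = 7.022 × 10^-3;  mass: 23.95x + 40.00y = 0.2128
Solving, x = 4.241 × 10^-3 mol, y = 2.781 × 10^-3 mol
mass of LiOH = 4.241 × 10^-3 × 23.95 = 0.1016 g
% LiOH = 0.1016 / 0.2128 × 100 = 47.73 %

47.73 %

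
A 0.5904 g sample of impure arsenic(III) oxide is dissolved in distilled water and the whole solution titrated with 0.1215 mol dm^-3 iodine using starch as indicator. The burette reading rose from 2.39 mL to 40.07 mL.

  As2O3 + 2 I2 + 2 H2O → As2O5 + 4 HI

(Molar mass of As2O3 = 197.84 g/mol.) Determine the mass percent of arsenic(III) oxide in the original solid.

n(I2) = 0.03768 L × 0.1215 mol/L = 4.578 × 10^-3 mol
From the 1:2 ratio, n(As2O3) = 1/2 × 4.578 × 10^-3 = 2.289 × 10^-3 mol
mass of As2O3 = 2.289 × 10^-3 × 197.84 g/mol = 0.4529 g
% As2O3 = 0.4529 / 0.5904 × 100 = 76.71 %

76.71 %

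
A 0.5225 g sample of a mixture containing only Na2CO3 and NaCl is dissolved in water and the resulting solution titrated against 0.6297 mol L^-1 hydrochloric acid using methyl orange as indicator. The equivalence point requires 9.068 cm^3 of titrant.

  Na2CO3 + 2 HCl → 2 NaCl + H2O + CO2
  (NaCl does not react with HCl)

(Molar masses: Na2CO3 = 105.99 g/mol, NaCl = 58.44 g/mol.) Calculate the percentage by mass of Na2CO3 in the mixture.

n(HCl) = 0.009068 × 0.6297 = 5.710 × 10^-3 mol
Let x = n(Na2CO3), y = n(NaCl).
Titrant: 2x = 5.710 × 10^-3;  mass: 105.99x + 58.44y = 0.5225
Solving, x = 2.855 × 10^-3 mol, y = 3.763 × 10^-3 mol
mass of Na2CO3 = 2.855 × 10^-3 × 105.99 = 0.3026 g
% Na2CO3 = 0.3026 / 0.5225 × 100 = 57.92 %

57.92 %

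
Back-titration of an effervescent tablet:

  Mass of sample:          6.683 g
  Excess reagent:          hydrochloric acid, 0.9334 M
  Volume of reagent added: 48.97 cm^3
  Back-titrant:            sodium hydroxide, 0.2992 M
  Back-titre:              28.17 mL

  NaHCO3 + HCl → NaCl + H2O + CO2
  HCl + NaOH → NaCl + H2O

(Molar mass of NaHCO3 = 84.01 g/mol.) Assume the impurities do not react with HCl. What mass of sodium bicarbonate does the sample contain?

n(HCl) added = 0.04897 × 0.9334 = 0.04571 mol
n(NaOH) used in back-titration = 0.02817 × 0.2992 = 8.428 × 10^-3 mol
n(HCl) left over = 8.428 × 10^-3 mol (1:1 ratio)
n(HCl) consumed by analyte = 0.04571 − 8.428 × 10^-3 = 0.03728 mol
n(NaHCO3) = 0.03728 mol (1:1 ratio)
mass of NaHCO3 = 0.03728 × 84.01 = 3.132 g

3.132 g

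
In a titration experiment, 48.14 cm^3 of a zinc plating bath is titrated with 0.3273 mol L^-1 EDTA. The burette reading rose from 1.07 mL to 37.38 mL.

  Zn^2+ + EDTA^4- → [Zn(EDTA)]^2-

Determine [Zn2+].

0.2469 mol/L

n(EDTA) = 0.03631 L × 0.3273 mol/L = 0.01188 mol
n(Zn2+) = 0.01188 mol (1:1 mole ratio)
[Zn2+] = 0.01188 mol / 0.04814 L = 0.2469 mol/L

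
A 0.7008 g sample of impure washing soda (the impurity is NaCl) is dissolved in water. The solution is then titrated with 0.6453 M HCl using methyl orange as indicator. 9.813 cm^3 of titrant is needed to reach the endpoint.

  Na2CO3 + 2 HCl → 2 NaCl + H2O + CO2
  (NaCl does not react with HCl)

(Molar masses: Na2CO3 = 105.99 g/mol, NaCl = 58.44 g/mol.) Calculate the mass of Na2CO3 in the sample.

0.3356 g

n(HCl) = 0.009813 × 0.6453 = 6.332 × 10^-3 mol
Let x = n(Na2CO3), y = n(NaCl).
Titrant: 2x = 6.332 × 10^-3;  mass: 105.99x + 58.44y = 0.7008
Solving, x = 3.166 × 10^-3 mol, y = 6.249 × 10^-3 mol
mass of Na2CO3 = 3.166 × 10^-3 × 105.99 = 0.3356 g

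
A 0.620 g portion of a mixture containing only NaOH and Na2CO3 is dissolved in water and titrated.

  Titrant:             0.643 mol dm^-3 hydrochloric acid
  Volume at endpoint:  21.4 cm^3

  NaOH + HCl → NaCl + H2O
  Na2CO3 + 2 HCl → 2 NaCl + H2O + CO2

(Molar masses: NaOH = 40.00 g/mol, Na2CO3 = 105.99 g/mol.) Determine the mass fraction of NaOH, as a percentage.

n(HCl) = 0.0214 × 0.643 = 0.0138 mol
Let x = n(NaOH), y = n(Na2CO3).
Titrant: 1x + 2y = 0.0138;  mass: 40.00x + 105.99y = 0.620
Solving, x = 8.40 × 10^-3 mol, y = 2.68 × 10^-3 mol
mass of NaOH = 8.40 × 10^-3 × 40.00 = 0.336 g
% NaOH = 0.336 / 0.620 × 100 = 54.2 %

54.2 %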